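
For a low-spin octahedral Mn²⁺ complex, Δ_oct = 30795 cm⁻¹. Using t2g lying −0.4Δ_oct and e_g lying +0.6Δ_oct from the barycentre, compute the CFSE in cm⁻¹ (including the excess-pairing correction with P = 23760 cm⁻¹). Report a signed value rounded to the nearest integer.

Group 7 minus oxidation state +2 gives a d⁵ configuration for Mn²⁺.
The d⁵ electrons fill as t2g^5 e_g^0.
CFSE(orbital) = 5×(-0.4Δ_oct) + 0×(0.6Δ_oct) = -2.0Δ_oct; with Δ_oct = 30795 cm⁻¹ that is -61590 cm⁻¹.
Relative to high-spin t2g^3 e_g^2 (0 paired), the low-spin configuration has 2 additional pairs, contributing +2 × 23760 = +47520 cm⁻¹.
Overall CFSE = -61590 + 47520 = -14070 cm⁻¹.

-14070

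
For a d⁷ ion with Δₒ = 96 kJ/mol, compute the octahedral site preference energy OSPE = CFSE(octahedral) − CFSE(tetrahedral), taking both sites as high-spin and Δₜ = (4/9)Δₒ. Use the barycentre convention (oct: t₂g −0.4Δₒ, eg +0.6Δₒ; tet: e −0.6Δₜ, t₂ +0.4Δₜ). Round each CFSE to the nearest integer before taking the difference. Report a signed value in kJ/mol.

-26

Octahedral high-spin t₂g⁵ eg²: CFSE = -0.8 × 96 = -77 kJ/mol.
Tetrahedral: e⁴ t₂³, CFSE = 4(−0.6) + 3(+0.4) = -1.2Δₜ = -1.2 × (4/9) × 96 = -51 kJ/mol.
OSPE = CFSE(oct) − CFSE(tet) = -77 − (-51) = -26 kJ/mol.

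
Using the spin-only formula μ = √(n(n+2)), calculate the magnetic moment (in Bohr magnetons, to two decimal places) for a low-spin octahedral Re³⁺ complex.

Re sits in group 7; removing 3 electrons leaves Re³⁺ with 7 − 3 = 4 d electrons.
Configuration: t2g^4 e_g^0 → 2 unpaired electrons.
μ(spin-only) = √[2(2+2)] = √8 ≈ 2.83 Bohr magnetons.

2.83 Bohr magnetons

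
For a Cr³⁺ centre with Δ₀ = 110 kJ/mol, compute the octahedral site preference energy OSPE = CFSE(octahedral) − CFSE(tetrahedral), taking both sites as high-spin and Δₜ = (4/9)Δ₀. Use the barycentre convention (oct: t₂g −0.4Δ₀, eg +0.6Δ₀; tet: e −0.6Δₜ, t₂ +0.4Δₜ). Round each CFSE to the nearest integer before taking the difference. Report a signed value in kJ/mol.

-93

Group 6 minus oxidation state +3 gives a d³ configuration for Cr³⁺.
In an octahedral site d³ (HS) is t₂g³ eg⁰, giving CFSE(oct) = -1.2Δ₀ = -132 kJ/mol.
In a tetrahedral site the filling is e² t₂¹: CFSE(tet) = -0.8Δₜ = -0.8 × (4/9)(110) = -39 kJ/mol.
Subtracting, OSPE = -132 − (-39) = -93 kJ/mol.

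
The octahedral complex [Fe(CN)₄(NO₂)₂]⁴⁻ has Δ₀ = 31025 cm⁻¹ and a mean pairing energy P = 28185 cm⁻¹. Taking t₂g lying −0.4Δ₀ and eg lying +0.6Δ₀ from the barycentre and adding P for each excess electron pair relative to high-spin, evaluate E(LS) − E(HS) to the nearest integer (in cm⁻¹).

Ligand charges: 4×(-1) from CN⁻ and 2×(-1) from NO₂⁻ sum to -6; with overall charge -4, Fe is +2.
Fe sits in group 8; removing 2 electrons leaves Fe²⁺ with 8 − 2 = 6 d electrons.
High-spin d⁶ fills as t₂g⁴ eg² with CFSE 4(−0.4) + 2(+0.6) = -0.4Δ₀ = -12410 cm⁻¹.
Low-spin t₂g⁶ eg⁰ gives -2.4Δ₀ = -74460 cm⁻¹, but forming 2 extra pairs costs 2P = 56370 cm⁻¹, so E(LS) = -74460 + 56370 = -18090 cm⁻¹.
E(LS) − E(HS) = -18090 − (-12410) = -5680 cm⁻¹.

-5680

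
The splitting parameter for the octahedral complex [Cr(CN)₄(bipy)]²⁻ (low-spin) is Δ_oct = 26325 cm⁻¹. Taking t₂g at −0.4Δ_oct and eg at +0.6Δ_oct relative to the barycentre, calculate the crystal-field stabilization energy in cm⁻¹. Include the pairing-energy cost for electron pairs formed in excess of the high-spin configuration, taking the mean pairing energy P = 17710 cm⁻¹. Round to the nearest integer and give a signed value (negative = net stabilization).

-24410

Ligand charges: 4×(-1) from CN⁻ and 1×(+0) from bipy sum to -4; with overall charge -2, Cr is +2.
Cr sits in group 6; removing 2 electrons leaves Cr²⁺ with 6 − 2 = 4 d electrons.
Configuration: t₂g⁴ eg⁰.
CFSE(orbital) = 4×(-0.4Δ_oct) + 0×(0.6Δ_oct) = -1.6Δ_oct; with Δ_oct = 26325 cm⁻¹ that is -42120 cm⁻¹.
Relative to high-spin t₂g³ eg¹ (0 paired), the low-spin configuration has 1 additional pair, contributing +1 × 17710 = +17710 cm⁻¹.
Overall CFSE = -42120 + 17710 = -24410 cm⁻¹.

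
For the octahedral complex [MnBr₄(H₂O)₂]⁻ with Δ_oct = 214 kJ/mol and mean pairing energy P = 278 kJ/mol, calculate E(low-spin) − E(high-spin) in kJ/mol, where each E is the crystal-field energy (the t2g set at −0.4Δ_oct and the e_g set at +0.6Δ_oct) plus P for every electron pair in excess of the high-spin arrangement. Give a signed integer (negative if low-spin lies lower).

Ligand charges: 4×(-1) from Br⁻ and 2×(+0) from H₂O sum to -4; with overall charge -1, Mn is +3.
Mn sits in group 7; removing 3 electrons leaves Mn³⁺ with 7 − 3 = 4 d electrons.
High-spin: t2g^3 e_g^1, CFSE = -0.6Δ_oct = -128 kJ/mol.
For low-spin the configuration is t2g^4 e_g^0: orbital energy -1.6 × 214 = -342 kJ/mol, and 1 additional pair relative to high-spin adds 278 kJ/mol, giving -64 kJ/mol.
The difference is -64 − (-128) = 64 kJ/mol, so high-spin lies lower.

64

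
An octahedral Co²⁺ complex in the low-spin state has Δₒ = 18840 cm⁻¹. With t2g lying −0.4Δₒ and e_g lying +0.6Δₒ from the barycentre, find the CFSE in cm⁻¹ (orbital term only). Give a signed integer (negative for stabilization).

Co²⁺: group 9, so d-count = 9 − 2 = 7.
Configuration: t2g^6 e_g^1.
The orbital stabilization is -1.8Δₒ = -1.8 × 18840 = -33912 cm⁻¹.

-33912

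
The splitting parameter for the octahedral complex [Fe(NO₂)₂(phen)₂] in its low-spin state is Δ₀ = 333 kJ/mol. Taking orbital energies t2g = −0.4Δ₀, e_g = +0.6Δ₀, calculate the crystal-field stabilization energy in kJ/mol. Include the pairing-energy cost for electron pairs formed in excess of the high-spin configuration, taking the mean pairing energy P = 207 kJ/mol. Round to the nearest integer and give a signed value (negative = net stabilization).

Ligand charges: 2×(-1) from NO₂⁻ and 2×(+0) from phen sum to -2; with overall charge +0, Fe is +2.
Fe²⁺: group 8, so d-count = 8 − 2 = 6.
The d⁶ electrons fill as t2g^6 e_g^0.
The orbital stabilization is -2.4Δ₀ = -2.4 × 333 = -799 kJ/mol.
Pairing penalty: 3 pairs vs 1 in the high-spin reference → 2 extra × P = 414 kJ/mol.
Overall CFSE = -799 + 414 = -385 kJ/mol.

-385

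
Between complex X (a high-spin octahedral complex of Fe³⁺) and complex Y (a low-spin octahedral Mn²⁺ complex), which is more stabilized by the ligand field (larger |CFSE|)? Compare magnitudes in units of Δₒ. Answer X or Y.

Y

X: Fe is in group 8, so Fe³⁺ is d⁵ (8 − 3 = 5); t₂g³ eg², CFSE = 0.0Δₒ.
Y: Mn²⁺: group 7, so d-count = 7 − 2 = 5; t2g^5 e_g^0, CFSE = -2.0Δₒ.
So Y has the larger |CFSE|.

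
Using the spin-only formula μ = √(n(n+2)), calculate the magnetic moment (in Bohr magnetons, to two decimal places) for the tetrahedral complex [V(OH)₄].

Each OH⁻ contributes -1; 4 × (-1) = -4. With overall charge +0, V is in the +4 oxidation state.
V sits in group 5; removing 4 electrons leaves V⁴⁺ with 5 − 4 = 1 d electrons.
With tetrahedral geometry the complex is necessarily high-spin.
Configuration: e¹ t₂⁰ → 1 unpaired electron.
μ(spin-only) = √[1(1+2)] = √3 ≈ 1.73 Bohr magnetons.

1.73 Bohr magnetons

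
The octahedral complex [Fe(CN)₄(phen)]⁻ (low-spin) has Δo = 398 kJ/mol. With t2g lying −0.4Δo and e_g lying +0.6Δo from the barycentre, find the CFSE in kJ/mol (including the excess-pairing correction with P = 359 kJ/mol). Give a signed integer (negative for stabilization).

Ligand charges: 4×(-1) from CN⁻ and 1×(+0) from phen sum to -4; with overall charge -1, Fe is +3.
Fe is in group 8, so Fe³⁺ is d⁵ (8 − 3 = 5).
The d⁵ electrons fill as t2g^5 e_g^0.
The orbital stabilization is -2.0Δo = -2.0 × 398 = -796 kJ/mol.
Pairing penalty: 2 pairs vs 0 in the high-spin reference → 2 extra × P = 718 kJ/mol.
Combining: -796 + 718 = -78 kJ/mol.

-78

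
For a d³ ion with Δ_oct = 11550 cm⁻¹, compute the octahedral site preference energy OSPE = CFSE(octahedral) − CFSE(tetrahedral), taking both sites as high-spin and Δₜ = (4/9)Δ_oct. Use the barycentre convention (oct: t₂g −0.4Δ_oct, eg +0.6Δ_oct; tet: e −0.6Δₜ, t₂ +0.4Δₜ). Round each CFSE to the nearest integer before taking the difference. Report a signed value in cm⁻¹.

-9753

Octahedral high-spin t2g^3 e_g^0: CFSE = -1.2 × 11550 = -13860 cm⁻¹.
Tetrahedral e^2 t2^1 gives -0.8Δₜ = -0.8 × (4/9) × 11550 = -4107 cm⁻¹.
OSPE = CFSE(oct) − CFSE(tet) = -13860 − (-4107) = -9753 cm⁻¹.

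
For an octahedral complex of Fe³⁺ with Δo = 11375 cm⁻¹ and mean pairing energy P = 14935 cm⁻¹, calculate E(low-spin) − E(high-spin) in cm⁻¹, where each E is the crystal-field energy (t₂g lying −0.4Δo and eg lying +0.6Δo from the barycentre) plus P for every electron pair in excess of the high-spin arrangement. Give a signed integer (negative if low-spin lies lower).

Fe sits in group 8; removing 3 electrons leaves Fe³⁺ with 8 − 3 = 5 d electrons.
In the high-spin limit (t₂g³ eg²) the orbital term is 0.0Δo = 0 cm⁻¹, with no excess pairing.
Low-spin: t₂g⁵ eg⁰, orbital CFSE = -2.0Δo = -22750 cm⁻¹; plus 2 excess pairs × P = +29870 cm⁻¹; total 7120 cm⁻¹.
The difference is 7120 − (0) = 7120 cm⁻¹, so high-spin lies lower.

7120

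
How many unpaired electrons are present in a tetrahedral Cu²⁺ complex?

1

Cu²⁺: group 11, so d-count = 11 − 2 = 9.
Tetrahedral fields are weak (Δₜ ≈ 4/9 Δₒ), so electrons fill high-spin.
Configuration: e⁴ t₂⁵, giving 1 unpaired electron.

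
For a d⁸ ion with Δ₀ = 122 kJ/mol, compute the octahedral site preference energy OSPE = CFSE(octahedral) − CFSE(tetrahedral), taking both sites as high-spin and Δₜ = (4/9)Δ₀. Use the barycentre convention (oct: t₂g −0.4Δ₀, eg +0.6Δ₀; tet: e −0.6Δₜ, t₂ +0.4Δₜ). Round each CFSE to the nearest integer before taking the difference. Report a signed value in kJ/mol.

-103

In an octahedral site d⁸ (HS) is t₂g⁶ eg², giving CFSE(oct) = -1.2Δ₀ = -146 kJ/mol.
Tetrahedral e⁴ t₂⁴ gives -0.8Δₜ = -0.8 × (4/9) × 122 = -43 kJ/mol.
Subtracting, OSPE = -146 − (-43) = -103 kJ/mol.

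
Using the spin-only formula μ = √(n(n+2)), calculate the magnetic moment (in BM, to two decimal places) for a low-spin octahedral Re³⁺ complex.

2.83 BM

Re sits in group 7; removing 3 electrons leaves Re³⁺ with 7 − 3 = 4 d electrons.
Configuration: t₂g⁴ eg⁰ → 2 unpaired electrons.
μ(spin-only) = √[2(2+2)] = √8 ≈ 2.83 BM.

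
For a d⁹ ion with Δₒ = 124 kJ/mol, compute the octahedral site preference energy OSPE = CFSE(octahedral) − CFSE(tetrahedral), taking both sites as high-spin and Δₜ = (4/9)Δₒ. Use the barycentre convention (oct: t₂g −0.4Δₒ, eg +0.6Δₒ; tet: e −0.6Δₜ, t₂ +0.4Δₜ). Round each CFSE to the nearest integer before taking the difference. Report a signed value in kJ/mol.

In an octahedral site d⁹ (HS) is t2g^6 e_g^3, giving CFSE(oct) = -0.6Δₒ = -74 kJ/mol.
In a tetrahedral site the filling is e^4 t2^5: CFSE(tet) = -0.4Δₜ = -0.4 × (4/9)(124) = -22 kJ/mol.
Subtracting, OSPE = -74 − (-22) = -52 kJ/mol.

-52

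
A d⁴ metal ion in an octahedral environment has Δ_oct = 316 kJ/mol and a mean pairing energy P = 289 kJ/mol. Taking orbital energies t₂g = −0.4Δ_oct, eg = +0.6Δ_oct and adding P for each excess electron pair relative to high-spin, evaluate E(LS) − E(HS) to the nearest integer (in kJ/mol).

High-spin: t₂g³ eg¹, CFSE = -0.6Δ_oct = -190 kJ/mol.
For low-spin the configuration is t₂g⁴ eg⁰: orbital energy -1.6 × 316 = -506 kJ/mol, and 1 additional pair relative to high-spin adds 289 kJ/mol, giving -217 kJ/mol.
Thus E(LS) − E(HS) = -27 kJ/mol.

-27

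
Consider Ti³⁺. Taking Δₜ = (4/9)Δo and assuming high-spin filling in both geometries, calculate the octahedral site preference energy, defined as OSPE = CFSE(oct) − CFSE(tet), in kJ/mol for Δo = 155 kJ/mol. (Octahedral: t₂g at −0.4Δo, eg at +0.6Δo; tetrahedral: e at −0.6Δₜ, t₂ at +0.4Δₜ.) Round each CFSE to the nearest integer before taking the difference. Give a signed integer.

Ti³⁺: group 4, so d-count = 4 − 3 = 1.
Octahedral (high-spin): t₂g¹ eg⁰, CFSE = 1(−0.4) + 0(+0.6) = -0.4Δo = -0.4 × 155 = -62 kJ/mol.
In a tetrahedral site the filling is e¹ t₂⁰: CFSE(tet) = -0.6Δₜ = -0.6 × (4/9)(155) = -41 kJ/mol.
OSPE = CFSE(oct) − CFSE(tet) = -62 − (-41) = -21 kJ/mol.

-21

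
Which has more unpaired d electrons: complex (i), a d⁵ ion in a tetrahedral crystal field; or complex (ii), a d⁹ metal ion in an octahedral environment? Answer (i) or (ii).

(i)

(i): Tetrahedral fields are weak (Δₜ ≈ 4/9 Δₒ), so electrons fill high-spin; e^2 t2^3 → 5 unpaired.
(ii): t2g^6 e_g^3 → 1 unpaired.
So (i) has more unpaired electrons.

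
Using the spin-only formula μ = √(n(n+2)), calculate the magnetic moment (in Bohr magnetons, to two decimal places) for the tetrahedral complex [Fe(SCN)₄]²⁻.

Each SCN⁻ contributes -1; 4 × (-1) = -4. With overall charge -2, Fe is in the +2 oxidation state.
Fe is in group 8, so Fe²⁺ is d⁶ (8 − 2 = 6).
With tetrahedral geometry the complex is necessarily high-spin.
Configuration: e^3 t2^3 → 4 unpaired electrons.
μ(spin-only) = √[4(4+2)] = √24 ≈ 4.90 Bohr magnetons.

4.90 Bohr magnetons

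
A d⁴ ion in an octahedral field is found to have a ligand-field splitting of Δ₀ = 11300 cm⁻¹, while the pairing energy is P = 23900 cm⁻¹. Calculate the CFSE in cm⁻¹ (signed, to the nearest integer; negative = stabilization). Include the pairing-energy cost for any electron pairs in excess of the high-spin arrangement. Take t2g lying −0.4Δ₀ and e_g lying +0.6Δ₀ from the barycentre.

-6780

Here Δ₀ < P (11300 < 23900), so the high-spin state is favoured.
That gives t2g^3 e_g^1.
Orbital CFSE = -0.6Δ₀ = -0.6 × 11300 = -6780 cm⁻¹.
High-spin has no excess pairs, so no pairing correction applies.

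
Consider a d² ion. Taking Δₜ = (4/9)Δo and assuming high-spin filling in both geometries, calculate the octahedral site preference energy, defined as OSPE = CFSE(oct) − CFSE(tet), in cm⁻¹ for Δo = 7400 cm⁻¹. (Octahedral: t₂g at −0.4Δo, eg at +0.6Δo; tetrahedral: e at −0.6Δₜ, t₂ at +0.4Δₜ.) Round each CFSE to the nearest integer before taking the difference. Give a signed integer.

-1973

In an octahedral site d² (HS) is t₂g² eg⁰, giving CFSE(oct) = -0.8Δo = -5920 cm⁻¹.
Tetrahedral: e² t₂⁰, CFSE = 2(−0.6) + 0(+0.4) = -1.2Δₜ = -1.2 × (4/9) × 7400 = -3947 cm⁻¹.
OSPE = CFSE(oct) − CFSE(tet) = -5920 − (-3947) = -1973 cm⁻¹.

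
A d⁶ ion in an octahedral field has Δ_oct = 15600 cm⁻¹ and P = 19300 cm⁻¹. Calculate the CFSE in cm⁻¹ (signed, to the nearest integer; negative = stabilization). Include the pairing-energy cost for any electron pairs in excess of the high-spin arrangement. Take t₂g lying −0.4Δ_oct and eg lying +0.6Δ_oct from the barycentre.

Δ_oct < P, so pairing is avoided: the ground state is high-spin.
Filling d⁶ accordingly: t₂g⁴ eg².
Orbital CFSE = -0.4Δ_oct = -0.4 × 15600 = -6240 cm⁻¹.
High-spin has no excess pairs, so no pairing correction applies.

-6240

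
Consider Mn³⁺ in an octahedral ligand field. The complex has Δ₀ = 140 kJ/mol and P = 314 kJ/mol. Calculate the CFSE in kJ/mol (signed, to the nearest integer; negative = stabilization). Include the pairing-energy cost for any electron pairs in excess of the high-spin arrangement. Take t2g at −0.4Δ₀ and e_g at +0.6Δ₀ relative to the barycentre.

Mn³⁺: group 7, so d-count = 7 − 3 = 4.
Here Δ₀ < P (140 < 314), so the high-spin state is favoured.
Configuration: t2g^3 e_g^1.
Orbital CFSE = -0.6Δ₀ = -0.6 × 140 = -84 kJ/mol.
High-spin has no excess pairs, so no pairing correction applies.

-84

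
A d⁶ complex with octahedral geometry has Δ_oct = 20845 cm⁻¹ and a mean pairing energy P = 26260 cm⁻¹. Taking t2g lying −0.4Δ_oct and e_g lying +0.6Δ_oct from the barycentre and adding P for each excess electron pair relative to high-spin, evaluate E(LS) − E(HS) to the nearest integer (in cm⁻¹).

High-spin d⁶ fills as t2g^4 e_g^2 with CFSE 4(−0.4) + 2(+0.6) = -0.4Δ_oct = -8338 cm⁻¹.
Low-spin t2g^6 e_g^0 gives -2.4Δ_oct = -50028 cm⁻¹, but forming 2 extra pairs costs 2P = 52520 cm⁻¹, so E(LS) = -50028 + 52520 = 2492 cm⁻¹.
Thus E(LS) − E(HS) = 10830 cm⁻¹.

10830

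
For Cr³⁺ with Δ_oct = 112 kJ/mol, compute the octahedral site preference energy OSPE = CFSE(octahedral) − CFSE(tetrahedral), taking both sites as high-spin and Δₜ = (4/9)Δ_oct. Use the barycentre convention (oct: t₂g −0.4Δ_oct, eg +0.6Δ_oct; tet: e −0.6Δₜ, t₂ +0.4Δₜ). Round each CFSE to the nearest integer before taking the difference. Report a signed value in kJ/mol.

Group 6 minus oxidation state +3 gives a d³ configuration for Cr³⁺.
Octahedral high-spin t₂g³ eg⁰: CFSE = -1.2 × 112 = -134 kJ/mol.
Tetrahedral e² t₂¹ gives -0.8Δₜ = -0.8 × (4/9) × 112 = -40 kJ/mol.
OSPE = -134 − (-40) = -94 kJ/mol.

-94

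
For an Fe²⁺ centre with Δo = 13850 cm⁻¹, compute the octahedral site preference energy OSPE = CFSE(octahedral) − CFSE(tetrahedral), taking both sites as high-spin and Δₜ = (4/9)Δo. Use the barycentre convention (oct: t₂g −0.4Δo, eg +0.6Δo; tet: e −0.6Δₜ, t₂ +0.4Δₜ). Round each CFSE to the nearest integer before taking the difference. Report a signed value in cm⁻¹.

Fe sits in group 8; removing 2 electrons leaves Fe²⁺ with 8 − 2 = 6 d electrons.
Octahedral (high-spin): t₂g⁴ eg², CFSE = 4(−0.4) + 2(+0.6) = -0.4Δo = -0.4 × 13850 = -5540 cm⁻¹.
Tetrahedral: e³ t₂³, CFSE = 3(−0.6) + 3(+0.4) = -0.6Δₜ = -0.6 × (4/9) × 13850 = -3693 cm⁻¹.
OSPE = -5540 − (-3693) = -1847 cm⁻¹.

-1847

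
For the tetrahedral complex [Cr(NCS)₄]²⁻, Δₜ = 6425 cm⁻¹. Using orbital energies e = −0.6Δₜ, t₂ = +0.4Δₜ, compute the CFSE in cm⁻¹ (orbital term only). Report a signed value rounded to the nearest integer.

-2570

Each NCS⁻ contributes -1; 4 × (-1) = -4. With overall charge -2, Cr is in the +2 oxidation state.
Group 6 minus oxidation state +2 gives a d⁴ configuration for Cr²⁺.
Tetrahedral fields are weak (Δₜ ≈ 4/9 Δₒ), so electrons fill high-spin.
Configuration: e² t₂².
Orbital CFSE = 2(-0.6) + 2(0.4) = -0.4Δₜ = -0.4 × 6425 = -2570 cm⁻¹.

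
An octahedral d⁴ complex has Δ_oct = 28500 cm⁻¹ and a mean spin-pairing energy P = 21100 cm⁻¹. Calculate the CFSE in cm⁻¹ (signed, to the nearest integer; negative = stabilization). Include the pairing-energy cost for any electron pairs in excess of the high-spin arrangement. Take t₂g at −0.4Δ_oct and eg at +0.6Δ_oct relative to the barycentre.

Since Δ_oct = 28500 cm⁻¹ > P = 21100 cm⁻¹, the complex adopts the low-spin configuration.
Filling d⁴ accordingly: t₂g⁴ eg⁰.
Orbital CFSE = -1.6Δ_oct = -1.6 × 28500 = -45600 cm⁻¹.
Excess pairs vs high-spin: 1 − 0 = 1; pairing cost = +21100 cm⁻¹.
Net CFSE = -45600 + 21100 = -24500 cm⁻¹.

-24500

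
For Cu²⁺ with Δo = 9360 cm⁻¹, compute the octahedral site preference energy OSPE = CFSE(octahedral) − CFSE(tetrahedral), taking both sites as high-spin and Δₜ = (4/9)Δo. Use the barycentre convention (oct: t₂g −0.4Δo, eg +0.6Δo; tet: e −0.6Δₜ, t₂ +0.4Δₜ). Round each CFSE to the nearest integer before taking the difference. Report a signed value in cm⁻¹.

Cu sits in group 11; removing 2 electrons leaves Cu²⁺ with 11 − 2 = 9 d electrons.
In an octahedral site d⁹ (HS) is t2g^6 e_g^3, giving CFSE(oct) = -0.6Δo = -5616 cm⁻¹.
Tetrahedral: e^4 t2^5, CFSE = 4(−0.6) + 5(+0.4) = -0.4Δₜ = -0.4 × (4/9) × 9360 = -1664 cm⁻¹.
Subtracting, OSPE = -5616 − (-1664) = -3952 cm⁻¹.

-3952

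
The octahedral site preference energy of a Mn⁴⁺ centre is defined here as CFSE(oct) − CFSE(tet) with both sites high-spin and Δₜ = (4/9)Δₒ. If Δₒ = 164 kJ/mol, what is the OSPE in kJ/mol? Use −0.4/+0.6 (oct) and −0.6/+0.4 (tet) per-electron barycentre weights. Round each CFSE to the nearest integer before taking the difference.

Mn is in group 7, so Mn⁴⁺ is d³ (7 − 4 = 3).
Octahedral high-spin t2g^3 e_g^0: CFSE = -1.2 × 164 = -197 kJ/mol.
Tetrahedral e^2 t2^1 gives -0.8Δₜ = -0.8 × (4/9) × 164 = -58 kJ/mol.
OSPE = CFSE(oct) − CFSE(tet) = -197 − (-58) = -139 kJ/mol.

-139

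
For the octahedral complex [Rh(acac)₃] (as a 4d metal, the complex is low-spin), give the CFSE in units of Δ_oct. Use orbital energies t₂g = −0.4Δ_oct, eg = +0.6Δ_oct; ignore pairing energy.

-2.4 Δ_oct

Each acac⁻ contributes -1; 3 × (-1) = -3. With overall charge +0, Rh is in the +3 oxidation state.
Group 9 minus oxidation state +3 gives a d⁶ configuration for Rh³⁺.
Configuration: t₂g⁶ eg⁰.
CFSE = 6(-0.4Δ_oct) + 0(0.6Δ_oct) = -2.4Δ_oct + 0.0Δ_oct = -2.4Δ_oct.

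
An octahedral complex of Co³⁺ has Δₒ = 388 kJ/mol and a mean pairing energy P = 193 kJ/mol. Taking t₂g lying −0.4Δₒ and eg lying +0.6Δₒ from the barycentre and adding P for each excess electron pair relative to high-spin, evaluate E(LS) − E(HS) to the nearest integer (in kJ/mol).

Co³⁺: group 9, so d-count = 9 − 3 = 6.
High-spin: t₂g⁴ eg², CFSE = -0.4Δₒ = -155 kJ/mol.
Low-spin t₂g⁶ eg⁰ gives -2.4Δₒ = -931 kJ/mol, but forming 2 extra pairs costs 2P = 386 kJ/mol, so E(LS) = -931 + 386 = -545 kJ/mol.
Thus E(LS) − E(HS) = -390 kJ/mol.

-390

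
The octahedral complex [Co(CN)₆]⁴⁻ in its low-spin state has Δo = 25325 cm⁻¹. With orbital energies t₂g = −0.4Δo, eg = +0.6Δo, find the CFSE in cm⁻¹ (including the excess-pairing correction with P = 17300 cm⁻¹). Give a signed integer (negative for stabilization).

-28285

Each CN⁻ contributes -1; 6 × (-1) = -6. With overall charge -4, Co is in the +2 oxidation state.
Group 9 minus oxidation state +2 gives a d⁷ configuration for Co²⁺.
The d⁷ electrons fill as t₂g⁶ eg¹.
CFSE(orbital) = 6×(-0.4Δo) + 1×(0.6Δo) = -1.8Δo; with Δo = 25325 cm⁻¹ that is -45585 cm⁻¹.
Relative to high-spin t₂g⁵ eg² (2 paired), the low-spin configuration has 1 additional pair, contributing +1 × 17300 = +17300 cm⁻¹.
Overall CFSE = -45585 + 17300 = -28285 cm⁻¹.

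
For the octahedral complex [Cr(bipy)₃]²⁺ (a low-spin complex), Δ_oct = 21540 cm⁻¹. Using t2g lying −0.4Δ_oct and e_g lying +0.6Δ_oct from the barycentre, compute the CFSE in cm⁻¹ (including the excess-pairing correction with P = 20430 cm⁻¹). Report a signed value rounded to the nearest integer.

bipy is neutral, so the +2 overall charge sits on Cr: oxidation state +2.
Group 6 minus oxidation state +2 gives a d⁴ configuration for Cr²⁺.
Electron filling gives t2g^4 e_g^0.
The orbital stabilization is -1.6Δ_oct = -1.6 × 21540 = -34464 cm⁻¹.
High-spin d⁴ would be t2g^3 e_g^1 with 0 pairs; low-spin has 1, so 1 excess pair costs +1P = +20430 cm⁻¹.
Combining: -34464 + 20430 = -14034 cm⁻¹.

-14034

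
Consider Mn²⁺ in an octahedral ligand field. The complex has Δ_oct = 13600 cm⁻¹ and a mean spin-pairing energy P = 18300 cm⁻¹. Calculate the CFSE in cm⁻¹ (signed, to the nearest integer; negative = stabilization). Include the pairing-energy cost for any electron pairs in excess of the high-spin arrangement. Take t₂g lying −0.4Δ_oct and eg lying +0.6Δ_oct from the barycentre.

Mn is in group 7, so Mn²⁺ is d⁵ (7 − 2 = 5).
With Δ_oct < P the complex is high-spin.
That gives t₂g³ eg².
Orbital CFSE = 0.0Δ_oct = 0.0 × 13600 = 0 cm⁻¹.
High-spin has no excess pairs, so no pairing correction applies.

0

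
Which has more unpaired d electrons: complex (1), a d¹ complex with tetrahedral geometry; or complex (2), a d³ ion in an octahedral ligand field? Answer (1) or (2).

(1): Tetrahedral fields are weak (Δₜ ≈ 4/9 Δₒ), so electrons fill high-spin; e^1 t2^0 → 1 unpaired.
(2): t₂g³ eg⁰ → 3 unpaired.
So (2) has more unpaired electrons.

(2)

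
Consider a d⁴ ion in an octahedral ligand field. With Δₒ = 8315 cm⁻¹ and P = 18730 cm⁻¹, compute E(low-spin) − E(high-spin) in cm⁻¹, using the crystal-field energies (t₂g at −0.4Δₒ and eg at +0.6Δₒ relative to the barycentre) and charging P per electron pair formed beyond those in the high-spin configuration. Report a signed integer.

10415

High-spin: t₂g³ eg¹, CFSE = -0.6Δₒ = -4989 cm⁻¹.
For low-spin the configuration is t₂g⁴ eg⁰: orbital energy -1.6 × 8315 = -13304 cm⁻¹, and 1 additional pair relative to high-spin adds 18730 cm⁻¹, giving 5426 cm⁻¹.
The difference is 5426 − (-4989) = 10415 cm⁻¹, so high-spin lies lower.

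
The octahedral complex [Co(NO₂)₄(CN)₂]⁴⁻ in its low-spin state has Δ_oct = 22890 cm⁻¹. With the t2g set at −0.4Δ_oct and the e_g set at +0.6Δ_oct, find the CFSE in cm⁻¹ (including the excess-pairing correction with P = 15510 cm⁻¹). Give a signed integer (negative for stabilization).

Ligand charges: 4×(-1) from NO₂⁻ and 2×(-1) from CN⁻ sum to -6; with overall charge -4, Co is +2.
Co is in group 9, so Co²⁺ is d⁷ (9 − 2 = 7).
Configuration: t2g^6 e_g^1.
Orbital CFSE = 6(-0.4) + 1(0.6) = -1.8Δ_oct = -1.8 × 22890 = -41202 cm⁻¹.
Pairing penalty: 3 pairs vs 2 in the high-spin reference → 1 extra × P = 15510 cm⁻¹.
Overall CFSE = -41202 + 15510 = -25692 cm⁻¹.

-25692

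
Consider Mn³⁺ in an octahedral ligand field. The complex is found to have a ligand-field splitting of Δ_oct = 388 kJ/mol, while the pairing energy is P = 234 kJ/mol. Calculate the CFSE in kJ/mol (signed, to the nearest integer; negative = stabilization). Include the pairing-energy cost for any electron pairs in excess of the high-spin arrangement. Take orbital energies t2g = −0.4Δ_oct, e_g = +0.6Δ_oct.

Group 7 minus oxidation state +3 gives a d⁴ configuration for Mn³⁺.
Here Δ_oct > P (388 > 234), so the low-spin state is favoured.
Configuration: t2g^4 e_g^0.
Orbital CFSE = -1.6Δ_oct = -1.6 × 388 = -621 kJ/mol.
Excess pairs vs high-spin: 1 − 0 = 1; pairing cost = +234 kJ/mol.
Net CFSE = -621 + 234 = -387 kJ/mol.

-387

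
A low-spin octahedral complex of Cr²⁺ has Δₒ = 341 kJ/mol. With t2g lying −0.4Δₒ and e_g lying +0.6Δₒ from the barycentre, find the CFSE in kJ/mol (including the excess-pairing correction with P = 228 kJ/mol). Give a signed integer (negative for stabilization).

Cr is in group 6, so Cr²⁺ is d⁴ (6 − 2 = 4).
The d⁴ electrons fill as t2g^4 e_g^0.
The orbital stabilization is -1.6Δₒ = -1.6 × 341 = -546 kJ/mol.
High-spin d⁴ would be t2g^3 e_g^1 with 0 pairs; low-spin has 1, so 1 excess pair costs +1P = +228 kJ/mol.
Overall CFSE = -546 + 228 = -318 kJ/mol.

-318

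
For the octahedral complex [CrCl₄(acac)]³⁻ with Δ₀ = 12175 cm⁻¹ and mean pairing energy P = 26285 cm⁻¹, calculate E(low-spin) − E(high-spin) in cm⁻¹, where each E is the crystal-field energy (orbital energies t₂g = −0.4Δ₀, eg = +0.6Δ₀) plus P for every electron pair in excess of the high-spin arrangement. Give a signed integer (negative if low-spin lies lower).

Ligand charges: 4×(-1) from Cl⁻ and 1×(-1) from acac⁻ sum to -5; with overall charge -3, Cr is +2.
Group 6 minus oxidation state +2 gives a d⁴ configuration for Cr²⁺.
High-spin d⁴ fills as t₂g³ eg¹ with CFSE 3(−0.4) + 1(+0.6) = -0.6Δ₀ = -7305 cm⁻¹.
For low-spin the configuration is t₂g⁴ eg⁰: orbital energy -1.6 × 12175 = -19480 cm⁻¹, and 1 additional pair relative to high-spin adds 26285 cm⁻¹, giving 6805 cm⁻¹.
The difference is 6805 − (-7305) = 14110 cm⁻¹, so high-spin lies lower.

14110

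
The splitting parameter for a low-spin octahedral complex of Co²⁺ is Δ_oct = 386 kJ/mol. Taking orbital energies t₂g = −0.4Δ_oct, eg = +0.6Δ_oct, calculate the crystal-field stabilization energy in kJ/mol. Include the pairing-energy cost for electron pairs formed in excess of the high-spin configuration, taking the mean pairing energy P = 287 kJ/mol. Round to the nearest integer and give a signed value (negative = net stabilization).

Co is in group 9, so Co²⁺ is d⁷ (9 − 2 = 7).
The d⁷ electrons fill as t₂g⁶ eg¹.
Orbital CFSE = 6(-0.4) + 1(0.6) = -1.8Δ_oct = -1.8 × 386 = -695 kJ/mol.
Relative to high-spin t₂g⁵ eg² (2 paired), the low-spin configuration has 1 additional pair, contributing +1 × 287 = +287 kJ/mol.
Combining: -695 + 287 = -408 kJ/mol.

-408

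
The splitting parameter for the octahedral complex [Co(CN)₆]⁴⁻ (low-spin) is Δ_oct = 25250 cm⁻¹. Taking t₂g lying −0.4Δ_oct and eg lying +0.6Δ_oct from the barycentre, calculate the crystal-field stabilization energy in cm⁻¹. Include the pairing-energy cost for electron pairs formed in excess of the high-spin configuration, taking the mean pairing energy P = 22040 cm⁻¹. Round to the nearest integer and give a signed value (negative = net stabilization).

-23410

Each CN⁻ contributes -1; 6 × (-1) = -6. With overall charge -4, Co is in the +2 oxidation state.
Group 9 minus oxidation state +2 gives a d⁷ configuration for Co²⁺.
The d⁷ electrons fill as t₂g⁶ eg¹.
CFSE(orbital) = 6×(-0.4Δ_oct) + 1×(0.6Δ_oct) = -1.8Δ_oct; with Δ_oct = 25250 cm⁻¹ that is -45450 cm⁻¹.
High-spin d⁷ would be t₂g⁵ eg² with 2 pairs; low-spin has 3, so 1 excess pair costs +1P = +22040 cm⁻¹.
Net CFSE = -45450 + 22040 = -23410 cm⁻¹.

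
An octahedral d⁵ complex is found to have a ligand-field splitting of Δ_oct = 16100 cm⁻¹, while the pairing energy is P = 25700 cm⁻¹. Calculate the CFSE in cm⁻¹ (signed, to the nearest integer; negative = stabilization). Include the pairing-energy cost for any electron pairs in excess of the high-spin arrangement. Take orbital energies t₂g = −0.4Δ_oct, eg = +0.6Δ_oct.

0

With Δ_oct < P the complex is high-spin.
Configuration: t₂g³ eg².
Orbital CFSE = 0.0Δ_oct = 0.0 × 16100 = 0 cm⁻¹.
High-spin has no excess pairs, so no pairing correction applies.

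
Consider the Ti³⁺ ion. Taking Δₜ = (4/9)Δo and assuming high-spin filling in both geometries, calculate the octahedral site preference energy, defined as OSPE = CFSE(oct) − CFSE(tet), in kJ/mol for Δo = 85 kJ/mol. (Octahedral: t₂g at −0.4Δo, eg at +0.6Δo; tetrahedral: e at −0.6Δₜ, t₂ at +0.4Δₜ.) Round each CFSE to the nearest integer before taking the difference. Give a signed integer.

-11

Ti³⁺: group 4, so d-count = 4 − 3 = 1.
Octahedral (high-spin): t2g^1 e_g^0, CFSE = 1(−0.4) + 0(+0.6) = -0.4Δo = -0.4 × 85 = -34 kJ/mol.
Tetrahedral: e^1 t2^0, CFSE = 1(−0.6) + 0(+0.4) = -0.6Δₜ = -0.6 × (4/9) × 85 = -23 kJ/mol.
OSPE = CFSE(oct) − CFSE(tet) = -34 − (-23) = -11 kJ/mol.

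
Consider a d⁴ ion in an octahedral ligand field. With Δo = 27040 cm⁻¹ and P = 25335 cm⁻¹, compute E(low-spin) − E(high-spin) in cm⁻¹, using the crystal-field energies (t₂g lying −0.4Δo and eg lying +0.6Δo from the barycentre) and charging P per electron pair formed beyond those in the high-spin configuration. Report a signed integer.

-1705

In the high-spin limit (t₂g³ eg¹) the orbital term is -0.6Δo = -16224 cm⁻¹, with no excess pairing.
Low-spin: t₂g⁴ eg⁰, orbital CFSE = -1.6Δo = -43264 cm⁻¹; plus 1 excess pair × P = +25335 cm⁻¹; total -17929 cm⁻¹.
The difference is -17929 − (-16224) = -1705 cm⁻¹, so low-spin lies lower.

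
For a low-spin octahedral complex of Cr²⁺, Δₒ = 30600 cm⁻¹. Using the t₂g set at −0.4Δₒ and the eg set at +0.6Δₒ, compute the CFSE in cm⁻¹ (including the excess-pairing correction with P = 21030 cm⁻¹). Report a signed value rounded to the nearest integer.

-27930

Group 6 minus oxidation state +2 gives a d⁴ configuration for Cr²⁺.
Electron filling gives t₂g⁴ eg⁰.
The orbital stabilization is -1.6Δₒ = -1.6 × 30600 = -48960 cm⁻¹.
High-spin d⁴ would be t₂g³ eg¹ with 0 pairs; low-spin has 1, so 1 excess pair costs +1P = +21030 cm⁻¹.
Net CFSE = -48960 + 21030 = -27930 cm⁻¹.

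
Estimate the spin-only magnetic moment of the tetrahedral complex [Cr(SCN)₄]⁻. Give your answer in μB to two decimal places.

Each SCN⁻ contributes -1; 4 × (-1) = -4. With overall charge -1, Cr is in the +3 oxidation state.
Cr sits in group 6; removing 3 electrons leaves Cr³⁺ with 6 − 3 = 3 d electrons.
With tetrahedral geometry the complex is necessarily high-spin.
Configuration: e² t₂¹ → 3 unpaired electrons.
μ(spin-only) = √[3(3+2)] = √15 ≈ 3.87 μB.

3.87 μB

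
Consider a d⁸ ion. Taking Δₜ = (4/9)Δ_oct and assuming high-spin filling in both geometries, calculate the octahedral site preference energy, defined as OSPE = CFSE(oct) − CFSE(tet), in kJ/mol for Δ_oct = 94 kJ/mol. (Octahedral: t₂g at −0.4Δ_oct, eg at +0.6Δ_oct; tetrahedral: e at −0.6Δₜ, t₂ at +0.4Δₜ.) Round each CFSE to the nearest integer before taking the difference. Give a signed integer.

-80

Octahedral high-spin t₂g⁶ eg²: CFSE = -1.2 × 94 = -113 kJ/mol.
Tetrahedral e⁴ t₂⁴ gives -0.8Δₜ = -0.8 × (4/9) × 94 = -33 kJ/mol.
Subtracting, OSPE = -113 − (-33) = -80 kJ/mol.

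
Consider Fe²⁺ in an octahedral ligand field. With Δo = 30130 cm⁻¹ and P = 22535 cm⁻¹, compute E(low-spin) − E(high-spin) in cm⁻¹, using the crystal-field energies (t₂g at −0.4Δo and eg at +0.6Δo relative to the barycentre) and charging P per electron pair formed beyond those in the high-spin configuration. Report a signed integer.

-15190

Group 8 minus oxidation state +2 gives a d⁶ configuration for Fe²⁺.
High-spin: t₂g⁴ eg², CFSE = -0.4Δo = -12052 cm⁻¹.
Low-spin: t₂g⁶ eg⁰, orbital CFSE = -2.4Δo = -72312 cm⁻¹; plus 2 excess pairs × P = +45070 cm⁻¹; total -27242 cm⁻¹.
E(LS) − E(HS) = -27242 − (-12052) = -15190 cm⁻¹.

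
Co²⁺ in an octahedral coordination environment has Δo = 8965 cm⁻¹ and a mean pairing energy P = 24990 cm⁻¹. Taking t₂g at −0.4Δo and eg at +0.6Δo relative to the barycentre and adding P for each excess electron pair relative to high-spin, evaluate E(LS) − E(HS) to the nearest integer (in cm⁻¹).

16025

Co²⁺: group 9, so d-count = 9 − 2 = 7.
High-spin: t₂g⁵ eg², CFSE = -0.8Δo = -7172 cm⁻¹.
For low-spin the configuration is t₂g⁶ eg¹: orbital energy -1.8 × 8965 = -16137 cm⁻¹, and 1 additional pair relative to high-spin adds 24990 cm⁻¹, giving 8853 cm⁻¹.
The difference is 8853 − (-7172) = 16025 cm⁻¹, so high-spin lies lower.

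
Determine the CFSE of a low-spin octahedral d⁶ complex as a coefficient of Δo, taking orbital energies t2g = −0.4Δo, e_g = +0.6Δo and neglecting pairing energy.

Configuration: t2g^6 e_g^0.
CFSE = 6(-0.4Δo) + 0(0.6Δo) = -2.4Δo + 0.0Δo = -2.4Δo.

-2.4 Δo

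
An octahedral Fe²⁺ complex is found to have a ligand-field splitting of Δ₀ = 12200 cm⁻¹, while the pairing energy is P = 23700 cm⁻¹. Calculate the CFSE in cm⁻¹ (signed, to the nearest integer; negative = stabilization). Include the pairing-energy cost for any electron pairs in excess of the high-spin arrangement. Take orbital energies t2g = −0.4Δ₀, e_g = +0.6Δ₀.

-4880

Fe²⁺: group 8, so d-count = 8 − 2 = 6.
Δ₀ < P, so pairing is avoided: the ground state is high-spin.
Filling d⁶ accordingly: t2g^4 e_g^2.
Orbital CFSE = -0.4Δ₀ = -0.4 × 12200 = -4880 cm⁻¹.
High-spin has no excess pairs, so no pairing correction applies.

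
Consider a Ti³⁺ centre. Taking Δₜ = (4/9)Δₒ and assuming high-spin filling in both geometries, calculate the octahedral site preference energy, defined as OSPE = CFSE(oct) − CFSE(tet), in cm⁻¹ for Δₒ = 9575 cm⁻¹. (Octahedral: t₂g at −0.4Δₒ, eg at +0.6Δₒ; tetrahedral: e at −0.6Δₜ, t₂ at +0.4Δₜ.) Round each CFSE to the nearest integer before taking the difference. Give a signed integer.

Ti is in group 4, so Ti³⁺ is d¹ (4 − 3 = 1).
Octahedral (high-spin): t₂g¹ eg⁰, CFSE = 1(−0.4) + 0(+0.6) = -0.4Δₒ = -0.4 × 9575 = -3830 cm⁻¹.
Tetrahedral e¹ t₂⁰ gives -0.6Δₜ = -0.6 × (4/9) × 9575 = -2553 cm⁻¹.
Subtracting, OSPE = -3830 − (-2553) = -1277 cm⁻¹.

-1277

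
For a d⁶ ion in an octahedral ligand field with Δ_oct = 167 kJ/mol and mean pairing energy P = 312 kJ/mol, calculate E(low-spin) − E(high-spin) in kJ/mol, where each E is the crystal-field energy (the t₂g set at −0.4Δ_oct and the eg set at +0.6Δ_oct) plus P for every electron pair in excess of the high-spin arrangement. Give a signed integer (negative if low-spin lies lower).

In the high-spin limit (t₂g⁴ eg²) the orbital term is -0.4Δ_oct = -67 kJ/mol, with no excess pairing.
For low-spin the configuration is t₂g⁶ eg⁰: orbital energy -2.4 × 167 = -401 kJ/mol, and 2 additional pairs relative to high-spin add 624 kJ/mol, giving 223 kJ/mol.
E(LS) − E(HS) = 223 − (-67) = 290 kJ/mol.

290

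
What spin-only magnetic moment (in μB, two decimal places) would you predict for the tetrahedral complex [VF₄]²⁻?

3.87 μB

Each F⁻ contributes -1; 4 × (-1) = -4. With overall charge -2, V is in the +2 oxidation state.
V²⁺: group 5, so d-count = 5 − 2 = 3.
Tetrahedral fields are weak (Δₜ ≈ 4/9 Δₒ), so electrons fill high-spin.
Configuration: e² t₂¹ → 3 unpaired electrons.
μ(spin-only) = √[3(3+2)] = √15 ≈ 3.87 μB.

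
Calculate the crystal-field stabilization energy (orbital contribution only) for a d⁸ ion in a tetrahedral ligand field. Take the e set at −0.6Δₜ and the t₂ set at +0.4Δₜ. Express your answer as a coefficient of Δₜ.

Tetrahedral splitting is small, so the complex is high-spin.
Configuration: e⁴ t₂⁴.
CFSE = 4(-0.6Δₜ) + 4(0.4Δₜ) = -2.4Δₜ + 1.6Δₜ = -0.8Δₜ.

-0.8 Δₜ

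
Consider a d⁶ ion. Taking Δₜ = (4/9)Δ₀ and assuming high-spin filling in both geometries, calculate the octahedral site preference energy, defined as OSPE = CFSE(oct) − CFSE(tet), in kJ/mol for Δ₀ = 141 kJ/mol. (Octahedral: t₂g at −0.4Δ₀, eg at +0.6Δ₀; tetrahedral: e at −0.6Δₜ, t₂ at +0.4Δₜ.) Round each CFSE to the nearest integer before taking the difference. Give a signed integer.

-18

Octahedral high-spin t₂g⁴ eg²: CFSE = -0.4 × 141 = -56 kJ/mol.
In a tetrahedral site the filling is e³ t₂³: CFSE(tet) = -0.6Δₜ = -0.6 × (4/9)(141) = -38 kJ/mol.
Subtracting, OSPE = -56 − (-38) = -18 kJ/mol.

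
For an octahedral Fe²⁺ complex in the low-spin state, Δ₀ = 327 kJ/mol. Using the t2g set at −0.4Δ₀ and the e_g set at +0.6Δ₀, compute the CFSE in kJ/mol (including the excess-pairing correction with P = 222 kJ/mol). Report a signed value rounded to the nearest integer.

Fe sits in group 8; removing 2 electrons leaves Fe²⁺ with 8 − 2 = 6 d electrons.
The d⁶ electrons fill as t2g^6 e_g^0.
The orbital stabilization is -2.4Δ₀ = -2.4 × 327 = -785 kJ/mol.
Pairing penalty: 3 pairs vs 1 in the high-spin reference → 2 extra × P = 444 kJ/mol.
Combining: -785 + 444 = -341 kJ/mol.

-341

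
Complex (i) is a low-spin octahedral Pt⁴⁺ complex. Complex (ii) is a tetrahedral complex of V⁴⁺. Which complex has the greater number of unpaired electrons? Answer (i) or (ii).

(ii)

(i): Pt⁴⁺: group 10, so d-count = 10 − 4 = 6; t2g^6 e_g^0 → 0 unpaired.
(ii): V is in group 5, so V⁴⁺ is d¹ (5 − 4 = 1); With tetrahedral geometry the complex is necessarily high-spin; e^1 t2^0 → 1 unpaired.
So (ii) has more unpaired electrons.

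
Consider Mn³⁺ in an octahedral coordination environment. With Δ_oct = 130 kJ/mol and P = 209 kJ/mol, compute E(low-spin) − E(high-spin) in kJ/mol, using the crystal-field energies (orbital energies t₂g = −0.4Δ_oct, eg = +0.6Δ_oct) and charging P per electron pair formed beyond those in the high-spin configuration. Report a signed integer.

79

Mn³⁺: group 7, so d-count = 7 − 3 = 4.
In the high-spin limit (t₂g³ eg¹) the orbital term is -0.6Δ_oct = -78 kJ/mol, with no excess pairing.
Low-spin: t₂g⁴ eg⁰, orbital CFSE = -1.6Δ_oct = -208 kJ/mol; plus 1 excess pair × P = +209 kJ/mol; total 1 kJ/mol.
Thus E(LS) − E(HS) = 79 kJ/mol.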